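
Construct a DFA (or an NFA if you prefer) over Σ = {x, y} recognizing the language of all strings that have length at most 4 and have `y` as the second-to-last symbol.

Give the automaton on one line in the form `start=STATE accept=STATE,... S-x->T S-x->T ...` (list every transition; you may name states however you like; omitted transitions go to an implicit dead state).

start=q0 accept=q5,q6,q9,q10,q13,q14 q0-x->q1 q0-y->q2 q1-x->q3 q1-y->q4 q2-x->q5 q2-y->q6 q3-x->q7 q3-y->q8 q4-x->q9 q4-y->q10 q5-x->q7 q5-y->q8 q6-x->q9 q6-y->q10 q7-x->q11 q7-y->q12 q8-x->q13 q8-y->q14 q9-x->q11 q9-y->q12 q10-x->q13 q10-y->q14 q11-x->q15 q11-y->q16 q12-x->q17 q12-y->q18 q13-x->q15 q13-y->q16 q14-x->q17 q14-y->q18 q15-x->q15 q15-y->q16 q16-x->q17 q16-y->q18 q17-x->q15 q17-y->q16 q18-x->q17 q18-y->q18

Build one automaton per condition and run them in lockstep. The first has 6 states tracking the input length, saturating at 5; the second has 7 states tracking the last 2 symbols read. A product state is a pair (one from each), accepting exactly when both do.
A 19-state machine:
          x    y  
>  q0     q1   q2 
   q1     q3   q4 
   q2     q5   q6 
   q3     q7   q8 
   q4     q9  q10 
 * q5     q7   q8 
 * q6     q9  q10 
   q7    q11  q12 
   q8    q13  q14 
 * q9    q11  q12 
 * q10   q13  q14 
   q11   q15  q16 
   q12   q17  q18 
 * q13   q15  q16 
 * q14   q17  q18 
   q15   q15  q16 
   q16   q17  q18 
   q17   q15  q16 
   q18   q17  q18 
(> = start, * = accepting)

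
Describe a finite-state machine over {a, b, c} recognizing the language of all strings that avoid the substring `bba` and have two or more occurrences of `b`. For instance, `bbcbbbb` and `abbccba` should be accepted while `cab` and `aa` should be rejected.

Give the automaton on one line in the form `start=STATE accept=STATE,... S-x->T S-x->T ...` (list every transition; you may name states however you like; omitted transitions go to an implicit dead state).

Build one automaton per condition and run them in lockstep. The first has 4 states tracking partial matches of the forbidden pattern `bba`; the second has 4 states tracking the count of `b`s, saturating at 3. A product state is a pair (one from each), accepting exactly when both do. Equivalent product states are then merged.
        a   b   c  
>  S0   S0  S1  S0 
   S1   S2  S3  S2 
   S2   S2  S4  S2 
 * S3   S5  S3  S6 
 * S4   S6  S3  S6 
   S5   S5  S5  S5 
 * S6   S6  S4  S6 
(> = start, * = accepting)

start=S0 accept=S3,S4,S6 S0-a->S0 S0-b->S1 S0-c->S0 S1-a->S2 S1-b->S3 S1-c->S2 S2-a->S2 S2-b->S4 S2-c->S2 S3-a->S5 S3-b->S3 S3-c->S6 S4-a->S6 S4-b->S3 S4-c->S6 S5-a->S5 S5-b->S5 S5-c->S5 S6-a->S6 S6-b->S4 S6-c->S6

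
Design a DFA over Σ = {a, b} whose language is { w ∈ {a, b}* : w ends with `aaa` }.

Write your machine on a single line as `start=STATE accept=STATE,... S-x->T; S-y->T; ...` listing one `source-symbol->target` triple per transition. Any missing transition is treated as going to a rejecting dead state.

Remember how much of `aaa` the current input suffix matches. State q0 means no match yet; q1 means the last symbol is `a`; q2 means the last 2 symbols are `aa`; q3 means the last 3 symbols are `aaa`. Only q3 accepts. On a mismatch, fall back to the longest proper suffix that is still a prefix of `aaa`.
4 states suffice.
        a   b  
>  q0   q1  q0 
   q1   q2  q0 
   q2   q3  q0 
 * q3   q3  q0 
(> = start, * = accepting)

start=q0; accept=q3; q0-a->q1; q0-b->q0; q1-a->q2; q1-b->q0; q2-a->q3; q2-b->q0; q3-a->q3; q3-b->q0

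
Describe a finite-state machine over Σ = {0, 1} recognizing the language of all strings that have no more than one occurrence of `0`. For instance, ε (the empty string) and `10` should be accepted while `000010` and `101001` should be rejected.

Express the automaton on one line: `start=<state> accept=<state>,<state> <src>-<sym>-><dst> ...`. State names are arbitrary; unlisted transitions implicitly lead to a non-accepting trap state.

start=q0 accept=q0,q1 q0-0->q1 q0-1->q0 q1-0->q2 q1-1->q1 q2-0->q2 q2-1->q2

Count `0`s, saturating at 2: state q0 means no `0` yet, q1 means one `0` seen, q2 means more than one. Each `0` increments (capped at q2); other symbols loop. Accept from {q0, q1}.
        0   1  
>* q0   q1  q0 
 * q1   q2  q1 
   q2   q2  q2 
(> = start, * = accepting)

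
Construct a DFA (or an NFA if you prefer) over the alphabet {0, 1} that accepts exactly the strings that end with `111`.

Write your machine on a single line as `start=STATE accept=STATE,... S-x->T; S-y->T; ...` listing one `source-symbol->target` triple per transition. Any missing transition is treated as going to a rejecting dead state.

Let each state record the length of the longest suffix of the input read so far that is also a prefix of `111`. S1 means the last symbol is `1`; S2 means the last 2 symbols are `11`; S3 means the last 3 symbols are `111`. Accept only at S3, where the string currently ends in `111`.
        0   1  
>  S0   S0  S1 
   S1   S0  S2 
   S2   S0  S3 
 * S3   S0  S3 
(> = start, * = accepting)

start=S0; accept=S3; S0-0->S0; S0-1->S1; S1-0->S0; S1-1->S2; S2-0->S0; S2-1->S3; S3-0->S0; S3-1->S3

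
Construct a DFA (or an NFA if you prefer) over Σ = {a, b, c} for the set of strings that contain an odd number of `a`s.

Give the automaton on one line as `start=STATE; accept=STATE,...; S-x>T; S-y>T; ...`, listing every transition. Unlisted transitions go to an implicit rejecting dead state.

The only thing that matters is how many `a`s have appeared, reduced mod 2. Use one state per residue: q0 for 0, …, q1 for 1. Reading `a` moves to the next residue; anything else stays put. q1 is accepting.
A 2-state machine:
        a   b   c  
>  q0   q1  q0  q0 
 * q1   q0  q1  q1 
(> = start, * = accepting)

start=q0; accept=q1; q0-a>q1; q0-b>q0; q0-c>q0; q1-a>q0; q1-b>q1; q1-c>q1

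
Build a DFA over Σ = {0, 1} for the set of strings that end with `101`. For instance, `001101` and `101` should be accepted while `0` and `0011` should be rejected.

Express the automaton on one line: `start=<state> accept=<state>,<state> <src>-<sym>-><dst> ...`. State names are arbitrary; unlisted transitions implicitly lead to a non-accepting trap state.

Remember how much of `101` the current input suffix matches. State q0 means no match yet; q1 means the last symbol is `1`; q2 means the last 2 symbols are `10`; q3 means the last 3 symbols are `101`. Only q3 accepts. On a mismatch, fall back to the longest proper suffix that is still a prefix of `101`.
A 4-state machine:
        0   1  
>  q0   q0  q1 
   q1   q2  q1 
   q2   q0  q3 
 * q3   q2  q1 
(> = start, * = accepting)

start=q0 accept=q3 q0-0->q0 q0-1->q1 q1-0->q2 q1-1->q1 q2-0->q0 q2-1->q3 q3-0->q2 q3-1->q1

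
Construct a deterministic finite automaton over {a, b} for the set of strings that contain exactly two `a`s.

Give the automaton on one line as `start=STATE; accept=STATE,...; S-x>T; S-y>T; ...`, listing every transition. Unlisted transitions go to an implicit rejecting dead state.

Only the number of `a`s matters, and only up to 3. Make a chain s0 → s1 → s2 → s3 advanced by each `a` (with s3 absorbing); every other symbol self-loops. The accepting set is {s2}.
        a   b  
>  s0   s1  s0 
   s1   s2  s1 
 * s2   s3  s2 
   s3   s3  s3 
(> = start, * = accepting)

start=s0; accept=s2; s0-a>s1; s0-b>s0; s1-a>s2; s1-b>s1; s2-a>s3; s2-b>s2; s3-a>s3; s3-b>s3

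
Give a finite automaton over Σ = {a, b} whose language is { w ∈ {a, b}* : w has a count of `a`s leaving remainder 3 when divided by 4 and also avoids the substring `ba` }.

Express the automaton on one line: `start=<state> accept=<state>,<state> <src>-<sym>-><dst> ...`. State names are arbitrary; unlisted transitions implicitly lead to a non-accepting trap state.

start=q0 accept=q4,q5 q0-a->q1 q0-b->q2 q1-a->q3 q1-b->q2 q2-a->q2 q2-b->q2 q3-a->q4 q3-b->q2 q4-a->q0 q4-b->q5 q5-a->q2 q5-b->q5

Run two small machines in parallel and take their product. The first has 4 states tracking the count of `a`s modulo 4; the second has 3 states tracking partial matches of the forbidden pattern `ba`. A product state is a pair (one from each), accepting exactly when both do. Equivalent product states are then merged.
With 6 states:
        a   b  
>  q0   q1  q2 
   q1   q3  q2 
   q2   q2  q2 
   q3   q4  q2 
 * q4   q0  q5 
 * q5   q2  q5 
(> = start, * = accepting)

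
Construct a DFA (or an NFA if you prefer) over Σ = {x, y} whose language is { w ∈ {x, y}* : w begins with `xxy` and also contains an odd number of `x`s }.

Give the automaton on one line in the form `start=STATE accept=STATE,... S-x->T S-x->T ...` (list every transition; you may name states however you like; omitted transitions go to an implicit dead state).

Handle the two conditions separately and then intersect. The first has 5 states tracking whether the input so far still matches the prefix `xxy`; the second has 2 states tracking the count of `x`s modulo 2. A product state is a pair (one from each), accepting exactly when both do.
        x   y  
>  q0   q1  q2 
   q1   q3  q4 
   q2   q4  q2 
   q3   q4  q5 
   q4   q2  q4 
   q5   q6  q5 
 * q6   q5  q6 
(> = start, * = accepting)

start=q0 accept=q6 q0-x->q1 q0-y->q2 q1-x->q3 q1-y->q4 q2-x->q4 q2-y->q2 q3-x->q4 q3-y->q5 q4-x->q2 q4-y->q4 q5-x->q6 q5-y->q5 q6-x->q5 q6-y->q6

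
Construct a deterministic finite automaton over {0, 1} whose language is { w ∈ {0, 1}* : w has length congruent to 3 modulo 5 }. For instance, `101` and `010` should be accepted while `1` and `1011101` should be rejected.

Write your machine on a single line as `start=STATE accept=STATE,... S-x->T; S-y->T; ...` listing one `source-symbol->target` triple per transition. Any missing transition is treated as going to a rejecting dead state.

start=A; accept=D; A-0->B; A-1->B; B-0->C; B-1->C; C-0->D; C-1->D; D-0->E; D-1->E; E-0->A; E-1->A

Count input length modulo 5: every symbol advances one step around the cycle A → B → C → D → E → A. Accept at D.
With 5 states:
       0  1 
>  A   B  B 
   B   C  C 
   C   D  D 
 * D   E  E 
   E   A  A 
(> = start, * = accepting)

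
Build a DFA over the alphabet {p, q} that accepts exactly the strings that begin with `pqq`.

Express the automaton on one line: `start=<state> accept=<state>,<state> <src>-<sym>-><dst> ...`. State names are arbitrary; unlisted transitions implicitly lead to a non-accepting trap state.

Walk along `pqq` while the input agrees: from A take `p` to B, and so on. Any deviation drops to the rejecting sink E. Once D is reached the prefix is confirmed and every continuation is accepted.
5 states suffice.
       p  q 
>  A   B  E 
   B   E  C 
   C   E  D 
 * D   D  D 
   E   E  E 
(> = start, * = accepting)

start=A accept=D A-p->B A-q->E B-p->E B-q->C C-p->E C-q->D D-p->D D-q->D E-p->E E-q->E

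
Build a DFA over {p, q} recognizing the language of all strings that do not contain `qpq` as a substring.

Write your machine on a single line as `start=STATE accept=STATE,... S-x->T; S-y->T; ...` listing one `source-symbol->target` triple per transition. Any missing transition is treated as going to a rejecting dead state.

start=s0; accept=s0,s1,s2; s0-p->s0; s0-q->s1; s1-p->s2; s1-q->s1; s2-p->s0; s2-q->s3; s3-p->s3; s3-q->s3

This is the complement of 'contains `qpq`'. Use the same substring-matching states — s0 through s3 holding how much of `qpq` has just been matched — but flip the accepting set: everything except the trap s3 accepts.
With 4 states:
        p   q  
>* s0   s0  s1 
 * s1   s2  s1 
 * s2   s0  s3 
   s3   s3  s3 
(> = start, * = accepting)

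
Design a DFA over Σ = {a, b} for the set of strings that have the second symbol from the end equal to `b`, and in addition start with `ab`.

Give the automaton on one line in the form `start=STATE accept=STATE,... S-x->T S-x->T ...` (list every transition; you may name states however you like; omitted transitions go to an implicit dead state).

start=S0 accept=S8,S9 S0-a->S1 S0-b->S2 S1-a->S3 S1-b->S4 S2-a->S5 S2-b->S6 S3-a->S3 S3-b->S7 S4-a->S8 S4-b->S9 S5-a->S3 S5-b->S7 S6-a->S5 S6-b->S6 S7-a->S5 S7-b->S6 S8-a->S10 S8-b->S4 S9-a->S8 S9-b->S9 S10-a->S10 S10-b->S4

Build one automaton per condition and run them in lockstep. One (7 states) tracks the last 2 symbols read; the other (4 states) tracks whether the input so far still matches the prefix `ab`. Each combined state is a pair, one component from each; accept when both components accept.
With 11 states:
          a    b  
>  S0     S1   S2 
   S1     S3   S4 
   S2     S5   S6 
   S3     S3   S7 
   S4     S8   S9 
   S5     S3   S7 
   S6     S5   S6 
   S7     S5   S6 
 * S8    S10   S4 
 * S9     S8   S9 
   S10   S10   S4 
(> = start, * = accepting)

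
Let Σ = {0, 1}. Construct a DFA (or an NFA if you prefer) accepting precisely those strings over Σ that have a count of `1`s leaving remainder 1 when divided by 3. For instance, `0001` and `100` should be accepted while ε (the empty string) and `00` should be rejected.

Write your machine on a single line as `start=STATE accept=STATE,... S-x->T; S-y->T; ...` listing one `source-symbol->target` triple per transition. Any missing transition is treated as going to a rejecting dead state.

start=s0; accept=s1; s0-0->s0; s0-1->s1; s1-0->s1; s1-1->s2; s2-0->s2; s2-1->s0

The only thing that matters is how many `1`s have appeared, reduced mod 3. Use one state per residue: s0 for 0, …, s2 for 2. Reading `1` moves to the next residue; anything else stays put. s1 is accepting.
        0   1  
>  s0   s0  s1 
 * s1   s1  s2 
   s2   s2  s0 
(> = start, * = accepting)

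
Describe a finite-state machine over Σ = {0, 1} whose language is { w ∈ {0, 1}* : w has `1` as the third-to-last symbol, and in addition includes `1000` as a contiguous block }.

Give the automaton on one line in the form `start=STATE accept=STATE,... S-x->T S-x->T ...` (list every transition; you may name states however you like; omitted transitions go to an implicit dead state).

Run two small machines in parallel and take their product. One (15 states) tracks the last 3 symbols read; the other (5 states) tracks whether and how much of `1000` has been seen. Each combined state is a pair, one component from each; accept when both components accept. After merging equivalent states the machine shrinks.
          0    1  
>  q0     q0   q1 
   q1     q2   q1 
   q2     q3   q1 
   q3     q4   q1 
   q4     q4   q5 
   q5     q6   q7 
   q6     q8   q9 
   q7    q10  q11 
 * q8     q4   q5 
 * q9     q6   q7 
 * q10    q8   q9 
 * q11   q10  q11 
(> = start, * = accepting)

start=q0 accept=q8,q9,q10,q11 q0-0->q0 q0-1->q1 q1-0->q2 q1-1->q1 q2-0->q3 q2-1->q1 q3-0->q4 q3-1->q1 q4-0->q4 q4-1->q5 q5-0->q6 q5-1->q7 q6-0->q8 q6-1->q9 q7-0->q10 q7-1->q11 q8-0->q4 q8-1->q5 q9-0->q6 q9-1->q7 q10-0->q8 q10-1->q9 q11-0->q10 q11-1->q11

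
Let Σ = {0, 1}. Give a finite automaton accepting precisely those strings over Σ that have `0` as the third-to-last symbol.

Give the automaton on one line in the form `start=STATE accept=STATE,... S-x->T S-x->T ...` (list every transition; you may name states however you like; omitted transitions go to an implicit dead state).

A DFA must remember the last 3 symbols (since which symbol is third-to-last isn't known until the input ends). Use one state per possible window of the last ≤3 symbols; accept from those whose window starts with `0`.
A 15-state machine:
          0    1  
>  q0     q1   q2 
   q1     q3   q4 
   q2     q5   q6 
   q3     q7   q8 
   q4     q9  q10 
   q5    q11  q12 
   q6    q13  q14 
 * q7     q7   q8 
 * q8     q9  q10 
 * q9    q11  q12 
 * q10   q13  q14 
   q11    q7   q8 
   q12    q9  q10 
   q13   q11  q12 
   q14   q13  q14 
(> = start, * = accepting)

start=q0 accept=q7,q8,q9,q10 q0-0->q1 q0-1->q2 q1-0->q3 q1-1->q4 q2-0->q5 q2-1->q6 q3-0->q7 q3-1->q8 q4-0->q9 q4-1->q10 q5-0->q11 q5-1->q12 q6-0->q13 q6-1->q14 q7-0->q7 q7-1->q8 q8-0->q9 q8-1->q10 q9-0->q11 q9-1->q12 q10-0->q13 q10-1->q14 q11-0->q7 q11-1->q8 q12-0->q9 q12-1->q10 q13-0->q11 q13-1->q12 q14-0->q13 q14-1->q14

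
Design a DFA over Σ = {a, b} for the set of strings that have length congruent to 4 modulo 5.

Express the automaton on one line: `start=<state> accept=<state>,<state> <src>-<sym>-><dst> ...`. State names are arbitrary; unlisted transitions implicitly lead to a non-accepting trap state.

Only the length mod 5 matters, so use a 5-cycle: from any state, every input symbol moves to the next state, wrapping q4 back to q0. Mark q4 accepting.
A 5-state machine:
        a   b  
>  q0   q1  q1 
   q1   q2  q2 
   q2   q3  q3 
   q3   q4  q4 
 * q4   q0  q0 
(> = start, * = accepting)

start=q0 accept=q4 q0-a->q1 q0-b->q1 q1-a->q2 q1-b->q2 q2-a->q3 q2-b->q3 q3-a->q4 q3-b->q4 q4-a->q0 q4-b->q0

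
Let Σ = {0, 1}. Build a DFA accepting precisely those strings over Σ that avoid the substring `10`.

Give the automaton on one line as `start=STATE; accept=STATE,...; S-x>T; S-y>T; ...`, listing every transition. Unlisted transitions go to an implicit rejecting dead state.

start=q0; accept=q0,q1; q0-0>q0; q0-1>q1; q1-0>q2; q1-1>q1; q2-0>q2; q2-1>q2

This is the complement of 'contains `10`'. Use the same substring-matching states — q0 through q2 holding how much of `10` has just been matched — but flip the accepting set: everything except the trap q2 accepts.
        0   1  
>* q0   q0  q1 
 * q1   q2  q1 
   q2   q2  q2 
(> = start, * = accepting)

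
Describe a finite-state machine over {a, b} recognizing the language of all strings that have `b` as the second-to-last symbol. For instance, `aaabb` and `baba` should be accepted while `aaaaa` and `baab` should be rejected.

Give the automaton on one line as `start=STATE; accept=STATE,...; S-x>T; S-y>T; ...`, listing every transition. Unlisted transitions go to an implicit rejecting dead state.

start=S0; accept=S5,S6; S0-a>S1; S0-b>S2; S1-a>S3; S1-b>S4; S2-a>S5; S2-b>S6; S3-a>S3; S3-b>S4; S4-a>S5; S4-b>S6; S5-a>S3; S5-b>S4; S6-a>S5; S6-b>S6

A DFA must remember the last 2 symbols (since which symbol is second-to-last isn't known until the input ends). Use one state per possible window of the last ≤2 symbols; accept from those whose window starts with `b`.
        a   b  
>  S0   S1  S2 
   S1   S3  S4 
   S2   S5  S6 
   S3   S3  S4 
   S4   S5  S6 
 * S5   S3  S4 
 * S6   S5  S6 
(> = start, * = accepting)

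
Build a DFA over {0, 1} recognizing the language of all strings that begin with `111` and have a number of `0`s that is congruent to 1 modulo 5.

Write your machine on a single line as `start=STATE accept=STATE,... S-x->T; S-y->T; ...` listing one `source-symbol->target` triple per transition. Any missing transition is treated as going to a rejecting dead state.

Build one automaton per condition and run them in lockstep. The first has 5 states tracking whether the input so far still matches the prefix `111`; the second has 5 states tracking the count of `0`s modulo 5. A product state is a pair (one from each), accepting exactly when both do. After merging equivalent states the machine shrinks.
        0   1  
>  S0   S1  S2 
   S1   S1  S1 
   S2   S1  S3 
   S3   S1  S4 
   S4   S5  S4 
 * S5   S6  S5 
   S6   S7  S6 
   S7   S8  S7 
   S8   S4  S8 
(> = start, * = accepting)

start=S0; accept=S5; S0-0->S1; S0-1->S2; S1-0->S1; S1-1->S1; S2-0->S1; S2-1->S3; S3-0->S1; S3-1->S4; S4-0->S5; S4-1->S4; S5-0->S6; S5-1->S5; S6-0->S7; S6-1->S6; S7-0->S8; S7-1->S7; S8-0->S4; S8-1->S8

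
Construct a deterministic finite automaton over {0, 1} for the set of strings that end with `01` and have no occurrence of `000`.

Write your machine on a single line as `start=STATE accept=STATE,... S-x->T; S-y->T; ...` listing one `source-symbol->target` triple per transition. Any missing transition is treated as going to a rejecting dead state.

Build one automaton per condition and run them in lockstep. One (3 states) tracks how much of the suffix `01` has currently been matched; the other (4 states) tracks partial matches of the forbidden pattern `000`. Each combined state is a pair, one component from each; accept when both components accept. Minimizing collapses redundant product states.
5 states suffice.
        0   1  
>  q0   q1  q0 
   q1   q2  q3 
   q2   q4  q3 
 * q3   q1  q0 
   q4   q4  q4 
(> = start, * = accepting)

start=q0; accept=q3; q0-0->q1; q0-1->q0; q1-0->q2; q1-1->q3; q2-0->q4; q2-1->q3; q3-0->q1; q3-1->q0; q4-0->q4; q4-1->q4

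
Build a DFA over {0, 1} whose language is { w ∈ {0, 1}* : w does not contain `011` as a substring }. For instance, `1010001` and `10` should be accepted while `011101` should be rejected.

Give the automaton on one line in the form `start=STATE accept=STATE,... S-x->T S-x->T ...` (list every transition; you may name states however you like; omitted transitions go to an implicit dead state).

This is the complement of 'contains `011`'. Use the same substring-matching states — A through D holding how much of `011` has just been matched — but flip the accepting set: everything except the trap D accepts.
       0  1 
>* A   B  A 
 * B   B  C 
 * C   B  D 
   D   D  D 
(> = start, * = accepting)

start=A accept=A,B,C A-0->B A-1->A B-0->B B-1->C C-0->B C-1->D D-0->D D-1->D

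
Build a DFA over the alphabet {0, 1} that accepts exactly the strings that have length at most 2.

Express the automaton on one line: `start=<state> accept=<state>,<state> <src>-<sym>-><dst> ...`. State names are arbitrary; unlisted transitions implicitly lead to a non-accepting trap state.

Count input length up to 3: every symbol moves from q0 toward q3, which means 'more than 2' and absorbs. Accept from {q0, q1, q2}.
4 states suffice.
        0   1  
>* q0   q1  q1 
 * q1   q2  q2 
 * q2   q3  q3 
   q3   q3  q3 
(> = start, * = accepting)

start=q0 accept=q0,q1,q2 q0-0->q1 q0-1->q1 q1-0->q2 q1-1->q2 q2-0->q3 q2-1->q3 q3-0->q3 q3-1->q3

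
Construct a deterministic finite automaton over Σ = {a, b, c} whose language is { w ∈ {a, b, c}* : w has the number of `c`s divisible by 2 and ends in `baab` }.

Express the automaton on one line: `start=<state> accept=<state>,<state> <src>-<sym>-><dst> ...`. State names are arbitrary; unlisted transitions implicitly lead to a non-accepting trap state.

start=s0 accept=s7 s0-a->s0 s0-b->s1 s0-c->s2 s1-a->s3 s1-b->s1 s1-c->s2 s2-a->s2 s2-b->s4 s2-c->s0 s3-a->s5 s3-b->s1 s3-c->s2 s4-a->s6 s4-b->s4 s4-c->s0 s5-a->s0 s5-b->s7 s5-c->s2 s6-a->s8 s6-b->s4 s6-c->s0 s7-a->s3 s7-b->s1 s7-c->s2 s8-a->s2 s8-b->s9 s8-c->s0 s9-a->s6 s9-b->s4 s9-c->s0

Build one automaton per condition and run them in lockstep. The first has 2 states tracking the count of `c`s modulo 2; the second has 5 states tracking how much of the suffix `baab` has currently been matched. A product state is a pair (one from each), accepting exactly when both do.
With 10 states:
        a   b   c  
>  s0   s0  s1  s2 
   s1   s3  s1  s2 
   s2   s2  s4  s0 
   s3   s5  s1  s2 
   s4   s6  s4  s0 
   s5   s0  s7  s2 
   s6   s8  s4  s0 
 * s7   s3  s1  s2 
   s8   s2  s9  s0 
   s9   s6  s4  s0 
(> = start, * = accepting)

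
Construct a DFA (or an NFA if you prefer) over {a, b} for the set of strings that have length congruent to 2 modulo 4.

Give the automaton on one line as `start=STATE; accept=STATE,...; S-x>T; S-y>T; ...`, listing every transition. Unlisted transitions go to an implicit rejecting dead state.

start=q0; accept=q2; q0-a>q1; q0-b>q1; q1-a>q2; q1-b>q2; q2-a>q3; q2-b>q3; q3-a>q0; q3-b>q0

Only the length mod 4 matters, so use a 4-cycle: from any state, every input symbol moves to the next state, wrapping q3 back to q0. Mark q2 accepting.
With 4 states:
        a   b  
>  q0   q1  q1 
   q1   q2  q2 
 * q2   q3  q3 
   q3   q0  q0 
(> = start, * = accepting)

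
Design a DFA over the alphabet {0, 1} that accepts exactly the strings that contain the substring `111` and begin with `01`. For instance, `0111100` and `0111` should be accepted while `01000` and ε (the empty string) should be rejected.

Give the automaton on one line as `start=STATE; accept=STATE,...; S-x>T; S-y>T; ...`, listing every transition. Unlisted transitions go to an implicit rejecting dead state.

start=S0; accept=S9; S0-0>S1; S0-1>S2; S1-0>S3; S1-1>S4; S2-0>S3; S2-1>S5; S3-0>S3; S3-1>S2; S4-0>S6; S4-1>S7; S5-0>S3; S5-1>S8; S6-0>S6; S6-1>S4; S7-0>S6; S7-1>S9; S8-0>S8; S8-1>S8; S9-0>S9; S9-1>S9

Handle the two conditions separately and then intersect. One (4 states) tracks whether and how much of `111` has been seen; the other (4 states) tracks whether the input so far still matches the prefix `01`. Each combined state is a pair, one component from each; accept when both components accept.
With 10 states:
        0   1  
>  S0   S1  S2 
   S1   S3  S4 
   S2   S3  S5 
   S3   S3  S2 
   S4   S6  S7 
   S5   S3  S8 
   S6   S6  S4 
   S7   S6  S9 
   S8   S8  S8 
 * S9   S9  S9 
(> = start, * = accepting)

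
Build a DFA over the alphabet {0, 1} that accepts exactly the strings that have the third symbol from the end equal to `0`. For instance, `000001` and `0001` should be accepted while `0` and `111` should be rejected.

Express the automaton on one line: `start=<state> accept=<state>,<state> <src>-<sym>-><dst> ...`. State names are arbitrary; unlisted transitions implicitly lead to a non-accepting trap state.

start=q0 accept=q7,q8,q9,q10 q0-0->q1 q0-1->q2 q1-0->q3 q1-1->q4 q2-0->q5 q2-1->q6 q3-0->q7 q3-1->q8 q4-0->q9 q4-1->q10 q5-0->q11 q5-1->q12 q6-0->q13 q6-1->q14 q7-0->q7 q7-1->q8 q8-0->q9 q8-1->q10 q9-0->q11 q9-1->q12 q10-0->q13 q10-1->q14 q11-0->q7 q11-1->q8 q12-0->q9 q12-1->q10 q13-0->q11 q13-1->q12 q14-0->q13 q14-1->q14

A DFA must remember the last 3 symbols (since which symbol is third-to-last isn't known until the input ends). Use one state per possible window of the last ≤3 symbols; accept from those whose window starts with `0`.
15 states suffice.
          0    1  
>  q0     q1   q2 
   q1     q3   q4 
   q2     q5   q6 
   q3     q7   q8 
   q4     q9  q10 
   q5    q11  q12 
   q6    q13  q14 
 * q7     q7   q8 
 * q8     q9  q10 
 * q9    q11  q12 
 * q10   q13  q14 
   q11    q7   q8 
   q12    q9  q10 
   q13   q11  q12 
   q14   q13  q14 
(> = start, * = accepting)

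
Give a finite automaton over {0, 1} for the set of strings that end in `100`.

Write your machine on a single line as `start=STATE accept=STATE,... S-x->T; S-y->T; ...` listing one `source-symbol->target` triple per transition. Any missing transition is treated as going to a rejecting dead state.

start=S0; accept=S3; S0-0->S0; S0-1->S1; S1-0->S2; S1-1->S1; S2-0->S3; S2-1->S1; S3-0->S0; S3-1->S1

Remember how much of `100` the current input suffix matches. State S0 means no match yet; S1 means the last symbol is `1`; S2 means the last 2 symbols are `10`; S3 means the last 3 symbols are `100`. Only S3 accepts. On a mismatch, fall back to the longest proper suffix that is still a prefix of `100`.
        0   1  
>  S0   S0  S1 
   S1   S2  S1 
   S2   S3  S1 
 * S3   S0  S1 
(> = start, * = accepting)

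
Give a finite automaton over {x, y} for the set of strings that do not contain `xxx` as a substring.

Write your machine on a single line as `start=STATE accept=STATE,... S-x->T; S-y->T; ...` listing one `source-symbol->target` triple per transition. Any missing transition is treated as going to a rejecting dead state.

start=A; accept=A,B,C; A-x->B; A-y->A; B-x->C; B-y->A; C-x->D; C-y->A; D-x->D; D-y->D

This is the complement of 'contains `xxx`'. Use the same substring-matching states — A through D holding how much of `xxx` has just been matched — but flip the accepting set: everything except the trap D accepts.
       x  y 
>* A   B  A 
 * B   C  A 
 * C   D  A 
   D   D  D 
(> = start, * = accepting)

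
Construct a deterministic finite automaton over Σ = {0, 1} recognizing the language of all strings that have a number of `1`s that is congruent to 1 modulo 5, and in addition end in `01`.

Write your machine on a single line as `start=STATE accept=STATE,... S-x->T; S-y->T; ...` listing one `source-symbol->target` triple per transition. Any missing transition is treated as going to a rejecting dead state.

start=q0; accept=q3; q0-0->q1; q0-1->q2; q1-0->q1; q1-1->q3; q2-0->q2; q2-1->q4; q3-0->q2; q3-1->q4; q4-0->q4; q4-1->q5; q5-0->q5; q5-1->q6; q6-0->q6; q6-1->q0

Build one automaton per condition and run them in lockstep. One (5 states) tracks the count of `1`s modulo 5; the other (3 states) tracks how much of the suffix `01` has currently been matched. Each combined state is a pair, one component from each; accept when both components accept. After merging equivalent states the machine shrinks.
7 states suffice.
        0   1  
>  q0   q1  q2 
   q1   q1  q3 
   q2   q2  q4 
 * q3   q2  q4 
   q4   q4  q5 
   q5   q5  q6 
   q6   q6  q0 
(> = start, * = accepting)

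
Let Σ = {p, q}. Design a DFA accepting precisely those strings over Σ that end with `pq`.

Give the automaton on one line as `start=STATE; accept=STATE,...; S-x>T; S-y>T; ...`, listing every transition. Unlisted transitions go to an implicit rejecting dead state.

Remember how much of `pq` the current input suffix matches. State S0 means no match yet; S1 means the last symbol is `p`; S2 means the last 2 symbols are `pq`. Only S2 accepts. On a mismatch, fall back to the longest proper suffix that is still a prefix of `pq`.
        p   q  
>  S0   S1  S0 
   S1   S1  S2 
 * S2   S1  S0 
(> = start, * = accepting)

start=S0; accept=S2; S0-p>S1; S0-q>S0; S1-p>S1; S1-q>S2; S2-p>S1; S2-q>S0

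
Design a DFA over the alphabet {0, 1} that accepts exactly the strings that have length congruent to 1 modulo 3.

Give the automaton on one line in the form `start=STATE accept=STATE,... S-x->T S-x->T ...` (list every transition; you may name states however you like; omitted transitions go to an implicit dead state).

Count input length modulo 3: every symbol advances one step around the cycle q0 → q1 → q2 → q0. Accept at q1.
3 states suffice.
        0   1  
>  q0   q1  q1 
 * q1   q2  q2 
   q2   q0  q0 
(> = start, * = accepting)

start=q0 accept=q1 q0-0->q1 q0-1->q1 q1-0->q2 q1-1->q2 q2-0->q0 q2-1->q0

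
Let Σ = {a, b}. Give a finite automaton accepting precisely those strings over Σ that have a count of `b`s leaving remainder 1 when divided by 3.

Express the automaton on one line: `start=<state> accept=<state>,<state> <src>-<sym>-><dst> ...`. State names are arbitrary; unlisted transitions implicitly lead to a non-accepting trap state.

Keep the running count of `b`s modulo 3: each `b` advances along the cycle s0 → s1 → s2 → s0 while other symbols loop. Accept at s1.
With 3 states:
        a   b  
>  s0   s0  s1 
 * s1   s1  s2 
   s2   s2  s0 
(> = start, * = accepting)

start=s0 accept=s1 s0-a->s0 s0-b->s1 s1-a->s1 s1-b->s2 s2-a->s2 s2-b->s0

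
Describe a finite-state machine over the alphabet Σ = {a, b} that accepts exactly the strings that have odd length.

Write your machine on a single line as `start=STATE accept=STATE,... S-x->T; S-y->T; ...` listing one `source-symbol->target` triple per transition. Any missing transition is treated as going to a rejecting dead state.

start=q0; accept=q1; q0-a->q1; q0-b->q1; q1-a->q0; q1-b->q0

Only the length mod 2 matters, so use a 2-cycle: from any state, every input symbol moves to the next state, wrapping q1 back to q0. Mark q1 accepting.
2 states suffice.
        a   b  
>  q0   q1  q1 
 * q1   q0  q0 
(> = start, * = accepting)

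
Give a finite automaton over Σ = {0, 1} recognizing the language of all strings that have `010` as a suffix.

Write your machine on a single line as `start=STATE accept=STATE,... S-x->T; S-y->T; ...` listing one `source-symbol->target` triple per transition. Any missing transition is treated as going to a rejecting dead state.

Remember how much of `010` the current input suffix matches. State A means no match yet; B means the last symbol is `0`; C means the last 2 symbols are `01`; D means the last 3 symbols are `010`. Only D accepts. On a mismatch, fall back to the longest proper suffix that is still a prefix of `010`.
       0  1 
>  A   B  A 
   B   B  C 
   C   D  A 
 * D   B  C 
(> = start, * = accepting)

start=A; accept=D; A-0->B; A-1->A; B-0->B; B-1->C; C-0->D; C-1->A; D-0->B; D-1->C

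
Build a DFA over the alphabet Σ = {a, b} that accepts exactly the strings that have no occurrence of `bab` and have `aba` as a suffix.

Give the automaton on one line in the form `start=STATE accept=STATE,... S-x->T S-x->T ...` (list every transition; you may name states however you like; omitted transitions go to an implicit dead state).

Build one automaton per condition and run them in lockstep. One (4 states) tracks partial matches of the forbidden pattern `bab`; the other (4 states) tracks how much of the suffix `aba` has currently been matched. Each combined state is a pair, one component from each; accept when both components accept. Equivalent product states are then merged.
With 7 states:
        a   b  
>  s0   s1  s2 
   s1   s1  s3 
   s2   s4  s2 
   s3   s5  s2 
   s4   s1  s6 
 * s5   s1  s6 
   s6   s6  s6 
(> = start, * = accepting)

start=s0 accept=s5 s0-a->s1 s0-b->s2 s1-a->s1 s1-b->s3 s2-a->s4 s2-b->s2 s3-a->s5 s3-b->s2 s4-a->s1 s4-b->s6 s5-a->s1 s5-b->s6 s6-a->s6 s6-b->s6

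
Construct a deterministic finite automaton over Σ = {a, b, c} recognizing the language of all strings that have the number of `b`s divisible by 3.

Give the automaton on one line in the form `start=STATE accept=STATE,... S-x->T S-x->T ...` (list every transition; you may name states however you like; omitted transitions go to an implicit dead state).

The only thing that matters is how many `b`s have appeared, reduced mod 3. Use one state per residue: S0 for 0, …, S2 for 2. Reading `b` moves to the next residue; anything else stays put. S0 is accepting.
With 3 states:
        a   b   c  
>* S0   S0  S1  S0 
   S1   S1  S2  S1 
   S2   S2  S0  S2 
(> = start, * = accepting)

start=S0 accept=S0 S0-a->S0 S0-b->S1 S0-c->S0 S1-a->S1 S1-b->S2 S1-c->S1 S2-a->S2 S2-b->S0 S2-c->S2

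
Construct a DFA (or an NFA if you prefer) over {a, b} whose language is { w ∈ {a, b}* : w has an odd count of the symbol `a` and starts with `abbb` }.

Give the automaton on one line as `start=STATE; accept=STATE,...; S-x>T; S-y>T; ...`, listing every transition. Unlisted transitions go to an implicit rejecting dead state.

start=s0; accept=s5; s0-a>s1; s0-b>s2; s1-a>s2; s1-b>s3; s2-a>s2; s2-b>s2; s3-a>s2; s3-b>s4; s4-a>s2; s4-b>s5; s5-a>s6; s5-b>s5; s6-a>s5; s6-b>s6

Handle the two conditions separately and then intersect. The first has 2 states tracking the count of `a`s modulo 2; the second has 6 states tracking whether the input so far still matches the prefix `abbb`. A product state is a pair (one from each), accepting exactly when both do. After merging equivalent states the machine shrinks.
7 states suffice.
        a   b  
>  s0   s1  s2 
   s1   s2  s3 
   s2   s2  s2 
   s3   s2  s4 
   s4   s2  s5 
 * s5   s6  s5 
   s6   s5  s6 
(> = start, * = accepting)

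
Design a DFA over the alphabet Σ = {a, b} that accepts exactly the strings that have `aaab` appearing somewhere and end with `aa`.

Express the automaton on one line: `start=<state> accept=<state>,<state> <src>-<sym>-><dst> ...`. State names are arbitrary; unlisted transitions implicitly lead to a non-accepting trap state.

start=s0 accept=s6 s0-a->s1 s0-b->s0 s1-a->s2 s1-b->s0 s2-a->s3 s2-b->s0 s3-a->s3 s3-b->s4 s4-a->s5 s4-b->s4 s5-a->s6 s5-b->s4 s6-a->s6 s6-b->s4

Build one automaton per condition and run them in lockstep. One (5 states) tracks whether and how much of `aaab` has been seen; the other (3 states) tracks how much of the suffix `aa` has currently been matched. Each combined state is a pair, one component from each; accept when both components accept.
7 states suffice.
        a   b  
>  s0   s1  s0 
   s1   s2  s0 
   s2   s3  s0 
   s3   s3  s4 
   s4   s5  s4 
   s5   s6  s4 
 * s6   s6  s4 
(> = start, * = accepting)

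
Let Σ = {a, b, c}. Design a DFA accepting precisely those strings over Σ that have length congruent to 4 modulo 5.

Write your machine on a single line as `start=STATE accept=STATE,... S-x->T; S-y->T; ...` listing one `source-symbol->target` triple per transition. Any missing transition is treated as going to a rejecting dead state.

start=q0; accept=q4; q0-a->q1; q0-b->q1; q0-c->q1; q1-a->q2; q1-b->q2; q1-c->q2; q2-a->q3; q2-b->q3; q2-c->q3; q3-a->q4; q3-b->q4; q3-c->q4; q4-a->q0; q4-b->q0; q4-c->q0

Only the length mod 5 matters, so use a 5-cycle: from any state, every input symbol moves to the next state, wrapping q4 back to q0. Mark q4 accepting.
        a   b   c  
>  q0   q1  q1  q1 
   q1   q2  q2  q2 
   q2   q3  q3  q3 
   q3   q4  q4  q4 
 * q4   q0  q0  q0 
(> = start, * = accepting)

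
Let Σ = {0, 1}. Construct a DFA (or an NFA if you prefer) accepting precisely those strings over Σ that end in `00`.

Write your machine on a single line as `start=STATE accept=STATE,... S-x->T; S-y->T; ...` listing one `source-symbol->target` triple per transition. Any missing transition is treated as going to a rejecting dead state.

start=S0; accept=S2; S0-0->S1; S0-1->S0; S1-0->S2; S1-1->S0; S2-0->S2; S2-1->S0

Remember how much of `00` the current input suffix matches. State S0 means no match yet; S1 means the last symbol is `0`; S2 means the last 2 symbols are `00`. Only S2 accepts. On a mismatch, fall back to the longest proper suffix that is still a prefix of `00`.
3 states suffice.
        0   1  
>  S0   S1  S0 
   S1   S2  S0 
 * S2   S2  S0 
(> = start, * = accepting)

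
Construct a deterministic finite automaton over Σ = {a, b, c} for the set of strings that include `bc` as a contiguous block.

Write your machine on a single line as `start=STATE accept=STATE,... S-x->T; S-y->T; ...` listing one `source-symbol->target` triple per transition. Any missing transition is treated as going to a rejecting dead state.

start=q0; accept=q2; q0-a->q0; q0-b->q1; q0-c->q0; q1-a->q0; q1-b->q1; q1-c->q2; q2-a->q2; q2-b->q2; q2-c->q2

Track how much of `bc` has been matched so far: state q0 is no progress, q2 is the absorbing accept state reached once `bc` has occurred. Intermediate states record partial matches; on a mismatch, fall back to the longest reusable overlap.
With 3 states:
        a   b   c  
>  q0   q0  q1  q0 
   q1   q0  q1  q2 
 * q2   q2  q2  q2 
(> = start, * = accepting)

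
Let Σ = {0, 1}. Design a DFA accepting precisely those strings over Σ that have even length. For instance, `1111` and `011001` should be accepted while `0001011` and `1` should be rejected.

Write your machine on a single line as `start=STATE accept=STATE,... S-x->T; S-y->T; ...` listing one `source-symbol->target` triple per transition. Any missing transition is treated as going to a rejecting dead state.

Only the length mod 2 matters, so use a 2-cycle: from any state, every input symbol moves to the next state, wrapping q1 back to q0. Mark q0 accepting.
With 2 states:
        0   1  
>* q0   q1  q1 
   q1   q0  q0 
(> = start, * = accepting)

start=q0; accept=q0; q0-0->q1; q0-1->q1; q1-0->q0; q1-1->q0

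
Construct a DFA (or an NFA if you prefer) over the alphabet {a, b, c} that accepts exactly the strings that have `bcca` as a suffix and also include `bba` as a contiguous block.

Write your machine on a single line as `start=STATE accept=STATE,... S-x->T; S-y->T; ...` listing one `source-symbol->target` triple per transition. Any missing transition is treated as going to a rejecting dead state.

Run two small machines in parallel and take their product. The first has 5 states tracking how much of the suffix `bcca` has currently been matched; the second has 4 states tracking whether and how much of `bba` has been seen. A product state is a pair (one from each), accepting exactly when both do.
          a    b    c  
>  S0     S0   S1   S0 
   S1     S0   S2   S3 
   S2     S4   S2   S3 
   S3     S0   S1   S5 
   S4     S4   S6   S4 
   S5     S7   S1   S0 
   S6     S4   S6   S8 
   S7     S0   S1   S0 
   S8     S4   S6   S9 
   S9    S10   S6   S4 
 * S10    S4   S6   S4 
(> = start, * = accepting)

start=S0; accept=S10; S0-a->S0; S0-b->S1; S0-c->S0; S1-a->S0; S1-b->S2; S1-c->S3; S2-a->S4; S2-b->S2; S2-c->S3; S3-a->S0; S3-b->S1; S3-c->S5; S4-a->S4; S4-b->S6; S4-c->S4; S5-a->S7; S5-b->S1; S5-c->S0; S6-a->S4; S6-b->S6; S6-c->S8; S7-a->S0; S7-b->S1; S7-c->S0; S8-a->S4; S8-b->S6; S8-c->S9; S9-a->S10; S9-b->S6; S9-c->S4; S10-a->S4; S10-b->S6; S10-c->S4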